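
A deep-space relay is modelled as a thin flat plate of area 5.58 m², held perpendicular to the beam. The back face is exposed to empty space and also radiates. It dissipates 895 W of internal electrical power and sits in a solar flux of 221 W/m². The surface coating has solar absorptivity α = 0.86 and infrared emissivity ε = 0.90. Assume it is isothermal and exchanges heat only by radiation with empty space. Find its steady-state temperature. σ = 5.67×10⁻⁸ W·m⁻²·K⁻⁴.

T ≈ 242 K

At steady state, absorbed solar power + internal power = radiated power.
Absorbed: α·S·A_cross = 0.86·221·5.580 = 1061 W (cross-section A).
Total input = 1061 + 895 = 1956 W.
Radiated: εσ·A_surf·T⁴ with A_surf = 2A = 11.16 m².
T⁴ = 1956/(0.90·5.67×10⁻⁸·11.16) = 3.434×10⁹ K⁴.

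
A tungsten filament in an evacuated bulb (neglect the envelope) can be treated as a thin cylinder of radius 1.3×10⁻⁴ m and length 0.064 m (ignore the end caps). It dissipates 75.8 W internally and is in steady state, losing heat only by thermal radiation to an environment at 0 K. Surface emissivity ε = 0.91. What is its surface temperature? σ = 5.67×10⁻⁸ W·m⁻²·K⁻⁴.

Steady state: internal power = radiated power, P = εσA T⁴.
Radiating area A = 2πrL = 5.228×10⁻⁵ m².
T⁴ = P/(εσA) = 75.8/(0.91·5.67×10⁻⁸·5.228×10⁻⁵) = 2.810×10¹³ K⁴.
T = (2.810×10¹³)^(1/4).

T ≈ 2300 K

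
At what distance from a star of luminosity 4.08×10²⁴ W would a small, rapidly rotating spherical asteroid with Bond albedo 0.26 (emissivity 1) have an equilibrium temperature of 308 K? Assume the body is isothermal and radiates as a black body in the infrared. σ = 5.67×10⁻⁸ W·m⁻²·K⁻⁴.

For an isothermal black-emitting sphere, (1−a)S·πr² = σ·4πr²·T⁴ ⇒ S = 4σT⁴/(1−a).
S = 4·5.67×10⁻⁸·(308)⁴/0.740 = 2758 W/m².
Flux falls as S = L/(4πd²), so d = √(L/(4πS)) = √(4.08×10²⁴/(4π·2758)).

d ≈ 1.08×10¹⁰ m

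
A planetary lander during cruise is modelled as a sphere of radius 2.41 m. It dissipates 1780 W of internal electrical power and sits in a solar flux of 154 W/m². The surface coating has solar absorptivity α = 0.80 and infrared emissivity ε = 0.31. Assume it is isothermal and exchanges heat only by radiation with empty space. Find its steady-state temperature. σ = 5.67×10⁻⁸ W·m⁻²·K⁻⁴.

T ≈ 237 K

At steady state, absorbed solar power + internal power = radiated power.
Absorbed: α·S·A_cross = 0.80·154·18.25 = 2248 W (cross-section πr²).
Total input = 2248 + 1780 = 4028 W.
Radiated: εσ·A_surf·T⁴ with A_surf = 4πr² = 72.99 m².
T⁴ = 4028/(0.31·5.67×10⁻⁸·72.99) = 3.140×10⁹ K⁴.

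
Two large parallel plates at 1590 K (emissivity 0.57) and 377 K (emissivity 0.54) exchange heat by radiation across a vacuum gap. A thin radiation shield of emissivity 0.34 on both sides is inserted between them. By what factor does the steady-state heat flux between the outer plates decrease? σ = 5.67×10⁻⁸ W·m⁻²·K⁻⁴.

Without shield: q₀ = σΔ(T⁴)/(1/ε₁+1/ε₂−1) with denominator 2.606.
With shield the two gaps are in series; the resistances add: (1/ε₁+1/ε_s−1)+(1/ε_s+1/ε₂−1) = 3.696+3.793 = 7.489.
Heat-flux ratio q₀/q = 7.489/2.606.

factor ≈ 2.87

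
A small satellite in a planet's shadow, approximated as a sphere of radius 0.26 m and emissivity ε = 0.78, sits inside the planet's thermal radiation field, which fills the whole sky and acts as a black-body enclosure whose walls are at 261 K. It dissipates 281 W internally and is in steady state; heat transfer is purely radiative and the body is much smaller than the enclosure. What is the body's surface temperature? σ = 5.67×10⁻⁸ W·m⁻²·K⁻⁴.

For a small grey body in a large enclosure, net radiated power = εσA(T⁴ − T_w⁴).
Steady state: P = εσA(T⁴ − T_w⁴) with A = 4πr² = 0.8495 m².
T⁴ = P/(εσA) + T_w⁴ = 281/(0.78·5.67×10⁻⁸·0.8495) + (261)⁴
    = 7.479×10⁹ + 4.640×10⁹ = 1.212×10¹⁰ K⁴.

T ≈ 332 K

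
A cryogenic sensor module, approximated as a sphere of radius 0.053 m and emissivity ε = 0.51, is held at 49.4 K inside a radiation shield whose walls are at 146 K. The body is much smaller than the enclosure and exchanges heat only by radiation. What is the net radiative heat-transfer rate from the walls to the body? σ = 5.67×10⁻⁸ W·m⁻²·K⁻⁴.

P_net ≈ 0.458 W

For a small grey body in a large enclosure: P_net = εσA(T_body⁴ − T_wall⁴).
A = 4πr² = 0.03530 m²; T_body⁴ − T_wall⁴ = 5.955×10⁶ − 4.544×10⁸ = -4.484×10⁸ K⁴.
|P_net| = 0.51·5.67×10⁻⁸·0.03530·4.484×10⁸.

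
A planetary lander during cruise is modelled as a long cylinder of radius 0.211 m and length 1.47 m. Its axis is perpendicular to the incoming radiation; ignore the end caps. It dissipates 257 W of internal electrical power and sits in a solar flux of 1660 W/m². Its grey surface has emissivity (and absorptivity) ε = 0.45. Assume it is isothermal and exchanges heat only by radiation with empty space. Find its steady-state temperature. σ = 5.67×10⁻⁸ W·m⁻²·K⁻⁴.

T ≈ 347 K

At steady state, absorbed solar power + internal power = radiated power.
Absorbed: α·S·A_cross = 0.45·1660·0.6203 = 463.4 W (cross-section 2rL).
Total input = 463.4 + 257 = 720.4 W.
Radiated: εσ·A_surf·T⁴ with A_surf = 2πrL = 1.949 m².
T⁴ = 720.4/(0.45·5.67×10⁻⁸·1.949) = 1.449×10¹⁰ K⁴.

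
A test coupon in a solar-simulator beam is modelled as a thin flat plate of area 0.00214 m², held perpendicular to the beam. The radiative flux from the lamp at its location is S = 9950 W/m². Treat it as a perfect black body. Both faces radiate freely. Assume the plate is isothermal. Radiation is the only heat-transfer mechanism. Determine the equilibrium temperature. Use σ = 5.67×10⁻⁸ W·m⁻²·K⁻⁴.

At equilibrium, absorbed power = emitted power.
Absorbing cross-section = A = 0.002140 m²; emitting surface = 2A = 0.004280 m² (ratio 2).
S·A_cross = εσ·A_surf·T⁴  ⇒  T⁴ = S/(2σ).
T⁴ = 1.00·9950/(2·5.67×10⁻⁸) = 8.774×10¹⁰ K⁴.
T = (8.774×10¹⁰)^(1/4).

T ≈ 544 K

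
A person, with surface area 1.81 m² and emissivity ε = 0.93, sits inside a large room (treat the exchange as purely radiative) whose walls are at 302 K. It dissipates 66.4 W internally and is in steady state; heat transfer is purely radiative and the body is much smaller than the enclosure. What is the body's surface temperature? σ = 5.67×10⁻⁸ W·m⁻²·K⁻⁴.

For a small grey body in a large enclosure, net radiated power = εσA(T⁴ − T_w⁴).
Steady state: P = εσA(T⁴ − T_w⁴) with A = 1.81 m².
T⁴ = P/(εσA) + T_w⁴ = 66.4/(0.93·5.67×10⁻⁸·1.810) + (302)⁴
    = 6.957×10⁸ + 8.318×10⁹ = 9.014×10⁹ K⁴.

T ≈ 308 K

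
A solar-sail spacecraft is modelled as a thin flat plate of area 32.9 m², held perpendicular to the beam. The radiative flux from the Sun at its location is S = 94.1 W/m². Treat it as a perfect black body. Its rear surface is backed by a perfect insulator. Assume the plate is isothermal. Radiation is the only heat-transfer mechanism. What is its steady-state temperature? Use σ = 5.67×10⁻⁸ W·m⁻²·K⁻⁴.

At equilibrium, absorbed power = emitted power.
Absorbing cross-section = A = 32.90 m²; emitting surface = A = 32.90 m² (ratio 1).
S·A_cross = εσ·A_surf·T⁴  ⇒  T⁴ = S/(1σ).
T⁴ = 1.00·94.1/(1·5.67×10⁻⁸) = 1.660×10⁹ K⁴.
T = (1.660×10⁹)^(1/4).

T ≈ 202 K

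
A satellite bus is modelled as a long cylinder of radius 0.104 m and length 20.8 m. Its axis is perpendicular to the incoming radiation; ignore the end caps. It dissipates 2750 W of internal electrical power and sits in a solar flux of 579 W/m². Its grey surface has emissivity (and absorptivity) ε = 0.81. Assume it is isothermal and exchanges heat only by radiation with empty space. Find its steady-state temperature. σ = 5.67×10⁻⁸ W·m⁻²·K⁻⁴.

T ≈ 296 K

At steady state, absorbed solar power + internal power = radiated power.
Absorbed: α·S·A_cross = 0.81·579·4.326 = 2029 W (cross-section 2rL).
Total input = 2029 + 2750 = 4779 W.
Radiated: εσ·A_surf·T⁴ with A_surf = 2πrL = 13.59 m².
T⁴ = 4779/(0.81·5.67×10⁻⁸·13.59) = 7.656×10⁹ K⁴.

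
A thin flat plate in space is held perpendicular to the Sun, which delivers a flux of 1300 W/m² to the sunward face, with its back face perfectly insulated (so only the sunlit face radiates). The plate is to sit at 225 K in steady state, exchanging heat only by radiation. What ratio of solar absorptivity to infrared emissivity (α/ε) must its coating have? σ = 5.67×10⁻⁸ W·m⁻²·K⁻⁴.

Balance: αS·A = εσ·1A·T⁴ ⇒ α/ε = σT⁴/S.
α/ε = 5.67×10⁻⁸·(225)⁴/1300 = 5.67×10⁻⁸·2.563×10⁹/1300.

α/ε ≈ 0.112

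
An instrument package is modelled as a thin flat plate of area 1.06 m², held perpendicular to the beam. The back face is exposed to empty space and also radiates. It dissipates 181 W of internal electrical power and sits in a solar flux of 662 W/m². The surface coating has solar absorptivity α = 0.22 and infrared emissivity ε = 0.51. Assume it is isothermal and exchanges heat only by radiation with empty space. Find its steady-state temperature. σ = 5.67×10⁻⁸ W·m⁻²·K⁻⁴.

At steady state, absorbed solar power + internal power = radiated power.
Absorbed: α·S·A_cross = 0.22·662·1.060 = 154.4 W (cross-section A).
Total input = 154.4 + 181 = 335.4 W.
Radiated: εσ·A_surf·T⁴ with A_surf = 2A = 2.120 m².
T⁴ = 335.4/(0.51·5.67×10⁻⁸·2.120) = 5.471×10⁹ K⁴.

T ≈ 272 K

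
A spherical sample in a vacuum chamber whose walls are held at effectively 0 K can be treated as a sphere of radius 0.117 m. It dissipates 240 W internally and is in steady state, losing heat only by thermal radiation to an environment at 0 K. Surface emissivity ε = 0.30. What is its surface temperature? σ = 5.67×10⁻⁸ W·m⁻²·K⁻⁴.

Steady state: internal power = radiated power, P = εσA T⁴.
Radiating area A = 4πr² = 0.1720 m².
T⁴ = P/(εσA) = 240/(0.30·5.67×10⁻⁸·0.1720) = 8.202×10¹⁰ K⁴.
T = (8.202×10¹⁰)^(1/4).

T ≈ 535 K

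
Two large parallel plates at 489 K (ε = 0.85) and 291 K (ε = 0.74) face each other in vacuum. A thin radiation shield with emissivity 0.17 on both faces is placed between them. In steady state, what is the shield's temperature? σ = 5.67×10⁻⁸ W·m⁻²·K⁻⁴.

T_s ≈ 425 K

In steady state the net flux on the hot side equals that on the cold side.
σ(T₁⁴−T_s⁴)/D₁ = σ(T_s⁴−T₂⁴)/D₂, with D₁ = 1/ε₁+1/ε_s−1 = 6.059, D₂ = 1/ε_s+1/ε₂−1 = 6.234.
Solve for T_s⁴: T_s⁴ = (D₂·T₁⁴ + D₁·T₂⁴)/(D₁+D₂) = 3.253×10¹⁰ K⁴.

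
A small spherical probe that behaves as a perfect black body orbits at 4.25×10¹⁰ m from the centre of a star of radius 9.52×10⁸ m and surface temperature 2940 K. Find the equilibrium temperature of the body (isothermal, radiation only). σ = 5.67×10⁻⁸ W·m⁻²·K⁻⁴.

The star's surface emits σT_*⁴; at distance d the flux is S = σT_*⁴(R_*/d)².
S = 5.67×10⁻⁸·(2940)⁴·(9.52×10⁸/4.25×10¹⁰)² = 2126 W/m².
For an isothermal sphere T⁴ = (1−a)S/(4σ) = 9.372×10⁹ K⁴.

T ≈ 311 K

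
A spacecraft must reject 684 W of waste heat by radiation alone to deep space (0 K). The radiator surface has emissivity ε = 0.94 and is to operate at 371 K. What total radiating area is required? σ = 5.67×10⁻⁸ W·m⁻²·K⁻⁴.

P = εσA T⁴ ⇒ A = P/(εσT⁴).
T⁴ = 1.895×10¹⁰ K⁴.
A = 684/(0.94 × 5.67×10⁻⁸ × 1.895×10¹⁰).

A ≈ 0.677 m²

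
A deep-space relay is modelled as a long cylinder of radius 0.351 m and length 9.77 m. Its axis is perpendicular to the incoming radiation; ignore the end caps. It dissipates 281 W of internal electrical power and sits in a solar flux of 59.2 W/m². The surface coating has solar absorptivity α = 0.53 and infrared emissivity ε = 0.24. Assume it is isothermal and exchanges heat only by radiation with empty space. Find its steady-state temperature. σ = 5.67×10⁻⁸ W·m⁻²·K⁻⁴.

T ≈ 203 K

At steady state, absorbed solar power + internal power = radiated power.
Absorbed: α·S·A_cross = 0.53·59.2·6.859 = 215.2 W (cross-section 2rL).
Total input = 215.2 + 281 = 496.2 W.
Radiated: εσ·A_surf·T⁴ with A_surf = 2πrL = 21.55 m².
T⁴ = 496.2/(0.24·5.67×10⁻⁸·21.55) = 1.692×10⁹ K⁴.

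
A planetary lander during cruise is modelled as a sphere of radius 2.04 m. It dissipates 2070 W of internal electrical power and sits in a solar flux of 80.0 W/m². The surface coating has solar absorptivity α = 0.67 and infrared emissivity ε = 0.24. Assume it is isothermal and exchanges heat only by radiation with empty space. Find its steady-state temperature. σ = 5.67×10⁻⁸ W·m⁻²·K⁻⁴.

At steady state, absorbed solar power + internal power = radiated power.
Absorbed: α·S·A_cross = 0.67·80.0·13.07 = 700.8 W (cross-section πr²).
Total input = 700.8 + 2070 = 2771 W.
Radiated: εσ·A_surf·T⁴ with A_surf = 4πr² = 52.30 m².
T⁴ = 2771/(0.24·5.67×10⁻⁸·52.30) = 3.893×10⁹ K⁴.

T ≈ 250 K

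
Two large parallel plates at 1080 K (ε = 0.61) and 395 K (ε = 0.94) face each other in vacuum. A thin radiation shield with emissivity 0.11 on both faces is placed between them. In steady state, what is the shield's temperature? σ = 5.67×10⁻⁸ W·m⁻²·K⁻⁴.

T_s ≈ 905 K

In steady state the net flux on the hot side equals that on the cold side.
σ(T₁⁴−T_s⁴)/D₁ = σ(T_s⁴−T₂⁴)/D₂, with D₁ = 1/ε₁+1/ε_s−1 = 9.730, D₂ = 1/ε_s+1/ε₂−1 = 9.155.
Solve for T_s⁴: T_s⁴ = (D₂·T₁⁴ + D₁·T₂⁴)/(D₁+D₂) = 6.721×10¹¹ K⁴.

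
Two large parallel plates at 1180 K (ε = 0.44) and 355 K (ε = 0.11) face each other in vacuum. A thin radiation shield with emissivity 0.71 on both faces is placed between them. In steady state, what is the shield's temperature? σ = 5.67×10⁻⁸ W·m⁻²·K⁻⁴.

T_s ≈ 1110 K

In steady state the net flux on the hot side equals that on the cold side.
σ(T₁⁴−T_s⁴)/D₁ = σ(T_s⁴−T₂⁴)/D₂, with D₁ = 1/ε₁+1/ε_s−1 = 2.681, D₂ = 1/ε_s+1/ε₂−1 = 9.499.
Solve for T_s⁴: T_s⁴ = (D₂·T₁⁴ + D₁·T₂⁴)/(D₁+D₂) = 1.516×10¹² K⁴.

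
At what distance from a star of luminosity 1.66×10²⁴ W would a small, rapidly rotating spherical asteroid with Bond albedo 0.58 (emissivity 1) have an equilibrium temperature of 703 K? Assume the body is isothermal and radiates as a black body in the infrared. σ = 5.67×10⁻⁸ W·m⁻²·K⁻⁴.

For an isothermal black-emitting sphere, (1−a)S·πr² = σ·4πr²·T⁴ ⇒ S = 4σT⁴/(1−a).
S = 4·5.67×10⁻⁸·(703)⁴/0.420 = 1.319×10⁵ W/m².
Flux falls as S = L/(4πd²), so d = √(L/(4πS)) = √(1.66×10²⁴/(4π·1.319×10⁵)).

d ≈ 1.00×10⁹ m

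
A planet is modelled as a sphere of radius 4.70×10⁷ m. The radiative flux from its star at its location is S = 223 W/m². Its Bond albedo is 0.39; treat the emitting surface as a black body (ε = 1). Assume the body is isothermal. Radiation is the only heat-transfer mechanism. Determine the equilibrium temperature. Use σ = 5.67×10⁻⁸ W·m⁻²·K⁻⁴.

At equilibrium, absorbed power = emitted power.
Absorbing cross-section = πr² = 6.940×10¹⁵ m²; emitting surface = 4πr² = 2.776×10¹⁶ m² (ratio 4).
(1−a)S·A_cross = εσ·A_surf·T⁴  ⇒  T⁴ = (1−a)S/(4σ).
T⁴ = 0.610·223/(4·5.67×10⁻⁸) = 5.998×10⁸ K⁴.
T = (5.998×10⁸)^(1/4).

T ≈ 156 K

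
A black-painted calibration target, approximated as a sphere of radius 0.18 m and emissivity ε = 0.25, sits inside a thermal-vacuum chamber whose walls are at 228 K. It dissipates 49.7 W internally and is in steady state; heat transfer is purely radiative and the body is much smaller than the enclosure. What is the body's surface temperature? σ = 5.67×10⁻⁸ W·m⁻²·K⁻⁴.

For a small grey body in a large enclosure, net radiated power = εσA(T⁴ − T_w⁴).
Steady state: P = εσA(T⁴ − T_w⁴) with A = 4πr² = 0.4072 m².
T⁴ = P/(εσA) + T_w⁴ = 49.7/(0.25·5.67×10⁻⁸·0.4072) + (228)⁴
    = 8.611×10⁹ + 2.702×10⁹ = 1.131×10¹⁰ K⁴.

T ≈ 326 K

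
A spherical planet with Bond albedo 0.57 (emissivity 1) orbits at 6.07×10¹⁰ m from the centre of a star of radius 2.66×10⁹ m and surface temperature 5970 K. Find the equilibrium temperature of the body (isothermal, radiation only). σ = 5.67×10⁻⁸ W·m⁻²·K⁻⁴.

T ≈ 716 K

The star's surface emits σT_*⁴; at distance d the flux is S = σT_*⁴(R_*/d)².
S = 5.67×10⁻⁸·(5970)⁴·(2.66×10⁹/6.07×10¹⁰)² = 1.383×10⁵ W/m².
For an isothermal sphere T⁴ = (1−a)S/(4σ) = 2.622×10¹¹ K⁴.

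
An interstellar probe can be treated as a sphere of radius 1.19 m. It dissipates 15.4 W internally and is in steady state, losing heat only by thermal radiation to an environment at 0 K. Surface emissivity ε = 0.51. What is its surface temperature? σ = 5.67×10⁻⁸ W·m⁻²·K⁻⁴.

T ≈ 74.0 K

Steady state: internal power = radiated power, P = εσA T⁴.
Radiating area A = 4πr² = 17.80 m².
T⁴ = P/(εσA) = 15.4/(0.51·5.67×10⁻⁸·17.80) = 2.993×10⁷ K⁴.
T = (2.993×10⁷)^(1/4).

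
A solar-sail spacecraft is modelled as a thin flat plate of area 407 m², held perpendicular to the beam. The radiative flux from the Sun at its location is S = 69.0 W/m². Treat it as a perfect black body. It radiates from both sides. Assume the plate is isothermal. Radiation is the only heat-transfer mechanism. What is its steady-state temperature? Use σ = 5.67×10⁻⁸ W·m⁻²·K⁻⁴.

T ≈ 157 K

At equilibrium, absorbed power = emitted power.
Absorbing cross-section = A = 407.0 m²; emitting surface = 2A = 814.0 m² (ratio 2).
S·A_cross = εσ·A_surf·T⁴  ⇒  T⁴ = S/(2σ).
T⁴ = 1.00·69.0/(2·5.67×10⁻⁸) = 6.085×10⁸ K⁴.
T = (6.085×10⁸)^(1/4).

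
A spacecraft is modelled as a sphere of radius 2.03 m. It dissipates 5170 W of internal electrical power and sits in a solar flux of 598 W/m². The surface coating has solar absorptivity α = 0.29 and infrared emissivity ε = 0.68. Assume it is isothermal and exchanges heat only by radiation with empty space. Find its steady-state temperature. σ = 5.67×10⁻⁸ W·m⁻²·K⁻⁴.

T ≈ 247 K

At steady state, absorbed solar power + internal power = radiated power.
Absorbed: α·S·A_cross = 0.29·598·12.95 = 2245 W (cross-section πr²).
Total input = 2245 + 5170 = 7415 W.
Radiated: εσ·A_surf·T⁴ with A_surf = 4πr² = 51.78 m².
T⁴ = 7415/(0.68·5.67×10⁻⁸·51.78) = 3.714×10⁹ K⁴.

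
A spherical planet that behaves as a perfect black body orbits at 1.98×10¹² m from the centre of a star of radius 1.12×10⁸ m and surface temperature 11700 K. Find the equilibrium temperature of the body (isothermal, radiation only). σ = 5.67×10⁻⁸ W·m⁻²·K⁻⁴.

The star's surface emits σT_*⁴; at distance d the flux is S = σT_*⁴(R_*/d)².
S = 5.67×10⁻⁸·(11700)⁴·(1.12×10⁸/1.98×10¹²)² = 3.400 W/m².
For an isothermal sphere T⁴ = (1−a)S/(4σ) = 1.499×10⁷ K⁴.

T ≈ 62.2 K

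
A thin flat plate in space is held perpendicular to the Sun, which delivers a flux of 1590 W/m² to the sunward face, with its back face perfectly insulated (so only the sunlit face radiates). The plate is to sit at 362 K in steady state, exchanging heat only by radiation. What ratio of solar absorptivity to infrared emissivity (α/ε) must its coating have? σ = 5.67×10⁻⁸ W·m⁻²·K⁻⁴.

Balance: αS·A = εσ·1A·T⁴ ⇒ α/ε = σT⁴/S.
α/ε = 5.67×10⁻⁸·(362)⁴/1590 = 5.67×10⁻⁸·1.717×10¹⁰/1590.

α/ε ≈ 0.612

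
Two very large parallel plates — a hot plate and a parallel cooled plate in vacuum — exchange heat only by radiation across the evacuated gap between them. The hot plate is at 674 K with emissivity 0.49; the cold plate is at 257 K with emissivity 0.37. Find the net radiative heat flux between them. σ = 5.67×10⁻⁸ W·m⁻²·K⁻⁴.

For two infinite grey parallel plates, q = σ(T₁⁴ − T₂⁴)/(1/ε₁ + 1/ε₂ − 1).
T₁⁴ − T₂⁴ = 2.064×10¹¹ − 4.362×10⁹ = 2.020×10¹¹ K⁴.
1/ε₁ + 1/ε₂ − 1 = 2.041 + 2.703 − 1 = 3.744.
q = 5.67×10⁻⁸ × 2.020×10¹¹ / 3.744.

q ≈ 3060 W/m²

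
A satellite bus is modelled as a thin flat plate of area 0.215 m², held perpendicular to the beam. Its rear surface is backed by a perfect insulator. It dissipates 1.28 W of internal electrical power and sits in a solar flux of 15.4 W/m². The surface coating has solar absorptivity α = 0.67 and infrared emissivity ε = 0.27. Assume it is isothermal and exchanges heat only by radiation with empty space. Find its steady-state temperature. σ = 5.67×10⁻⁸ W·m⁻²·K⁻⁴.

At steady state, absorbed solar power + internal power = radiated power.
Absorbed: α·S·A_cross = 0.67·15.4·0.2150 = 2.218 W (cross-section A).
Total input = 2.218 + 1.28 = 3.498 W.
Radiated: εσ·A_surf·T⁴ with A_surf = A = 0.2150 m².
T⁴ = 3.498/(0.27·5.67×10⁻⁸·0.2150) = 1.063×10⁹ K⁴.

T ≈ 181 K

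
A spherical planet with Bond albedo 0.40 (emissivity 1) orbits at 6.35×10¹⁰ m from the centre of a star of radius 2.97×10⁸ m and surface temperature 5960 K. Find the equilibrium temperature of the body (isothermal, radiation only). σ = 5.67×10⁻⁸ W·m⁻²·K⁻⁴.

The star's surface emits σT_*⁴; at distance d the flux is S = σT_*⁴(R_*/d)².
S = 5.67×10⁻⁸·(5960)⁴·(2.97×10⁸/6.35×10¹⁰)² = 1565 W/m².
For an isothermal sphere T⁴ = (1−a)S/(4σ) = 4.140×10⁹ K⁴.

T ≈ 254 K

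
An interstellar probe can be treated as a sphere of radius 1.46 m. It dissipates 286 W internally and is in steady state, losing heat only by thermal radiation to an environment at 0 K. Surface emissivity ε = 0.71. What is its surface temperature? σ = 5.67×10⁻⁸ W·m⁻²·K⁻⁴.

Steady state: internal power = radiated power, P = εσA T⁴.
Radiating area A = 4πr² = 26.79 m².
T⁴ = P/(εσA) = 286/(0.71·5.67×10⁻⁸·26.79) = 2.652×10⁸ K⁴.
T = (2.652×10⁸)^(1/4).

T ≈ 128 K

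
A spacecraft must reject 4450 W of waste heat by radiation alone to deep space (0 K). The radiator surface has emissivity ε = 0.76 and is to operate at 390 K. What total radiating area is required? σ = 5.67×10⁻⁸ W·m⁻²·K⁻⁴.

A ≈ 4.46 m²

P = εσA T⁴ ⇒ A = P/(εσT⁴).
T⁴ = 2.313×10¹⁰ K⁴.
A = 4450/(0.76 × 5.67×10⁻⁸ × 2.313×10¹⁰).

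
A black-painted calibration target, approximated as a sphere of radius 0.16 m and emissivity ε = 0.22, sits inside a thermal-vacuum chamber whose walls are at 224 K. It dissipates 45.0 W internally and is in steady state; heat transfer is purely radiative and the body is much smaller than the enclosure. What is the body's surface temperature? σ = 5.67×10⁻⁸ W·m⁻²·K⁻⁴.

For a small grey body in a large enclosure, net radiated power = εσA(T⁴ − T_w⁴).
Steady state: P = εσA(T⁴ − T_w⁴) with A = 4πr² = 0.3217 m².
T⁴ = P/(εσA) + T_w⁴ = 45.0/(0.22·5.67×10⁻⁸·0.3217) + (224)⁴
    = 1.121×10¹⁰ + 2.518×10⁹ = 1.373×10¹⁰ K⁴.

T ≈ 342 K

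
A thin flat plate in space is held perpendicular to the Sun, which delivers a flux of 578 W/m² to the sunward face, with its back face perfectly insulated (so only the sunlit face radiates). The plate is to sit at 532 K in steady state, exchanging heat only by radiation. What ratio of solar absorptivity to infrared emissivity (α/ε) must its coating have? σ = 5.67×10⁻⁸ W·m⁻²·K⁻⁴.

Balance: αS·A = εσ·1A·T⁴ ⇒ α/ε = σT⁴/S.
α/ε = 5.67×10⁻⁸·(532)⁴/578 = 5.67×10⁻⁸·8.010×10¹⁰/578.

α/ε ≈ 7.86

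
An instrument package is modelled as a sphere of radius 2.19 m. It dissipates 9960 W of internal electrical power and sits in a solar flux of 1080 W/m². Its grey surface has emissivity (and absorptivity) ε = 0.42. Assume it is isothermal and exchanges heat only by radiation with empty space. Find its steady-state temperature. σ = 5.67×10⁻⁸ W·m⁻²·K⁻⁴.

T ≈ 329 K

At steady state, absorbed solar power + internal power = radiated power.
Absorbed: α·S·A_cross = 0.42·1080·15.07 = 6835 W (cross-section πr²).
Total input = 6835 + 9960 = 16790 W.
Radiated: εσ·A_surf·T⁴ with A_surf = 4πr² = 60.27 m².
T⁴ = 16790/(0.42·5.67×10⁻⁸·60.27) = 1.170×10¹⁰ K⁴.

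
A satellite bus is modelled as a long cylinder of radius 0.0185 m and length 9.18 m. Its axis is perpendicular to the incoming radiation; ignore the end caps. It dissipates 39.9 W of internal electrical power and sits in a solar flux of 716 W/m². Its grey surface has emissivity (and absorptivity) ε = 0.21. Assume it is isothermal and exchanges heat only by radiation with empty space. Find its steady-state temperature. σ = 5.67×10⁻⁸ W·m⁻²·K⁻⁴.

T ≈ 291 K

At steady state, absorbed solar power + internal power = radiated power.
Absorbed: α·S·A_cross = 0.21·716·0.3397 = 51.07 W (cross-section 2rL).
Total input = 51.07 + 39.9 = 90.97 W.
Radiated: εσ·A_surf·T⁴ with A_surf = 2πrL = 1.067 m².
T⁴ = 90.97/(0.21·5.67×10⁻⁸·1.067) = 7.160×10⁹ K⁴.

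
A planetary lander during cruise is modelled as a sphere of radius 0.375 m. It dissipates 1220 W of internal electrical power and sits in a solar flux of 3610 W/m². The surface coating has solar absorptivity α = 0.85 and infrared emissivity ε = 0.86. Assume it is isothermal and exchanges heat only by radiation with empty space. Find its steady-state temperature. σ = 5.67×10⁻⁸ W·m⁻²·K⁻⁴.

T ≈ 416 K

At steady state, absorbed solar power + internal power = radiated power.
Absorbed: α·S·A_cross = 0.85·3610·0.4418 = 1356 W (cross-section πr²).
Total input = 1356 + 1220 = 2576 W.
Radiated: εσ·A_surf·T⁴ with A_surf = 4πr² = 1.767 m².
T⁴ = 2576/(0.86·5.67×10⁻⁸·1.767) = 2.989×10¹⁰ K⁴.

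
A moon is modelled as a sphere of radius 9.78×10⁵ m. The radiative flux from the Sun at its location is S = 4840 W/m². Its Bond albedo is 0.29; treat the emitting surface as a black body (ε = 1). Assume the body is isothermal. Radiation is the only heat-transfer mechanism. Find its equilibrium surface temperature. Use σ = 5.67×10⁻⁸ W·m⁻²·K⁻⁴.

T ≈ 351 K

At equilibrium, absorbed power = emitted power.
Absorbing cross-section = πr² = 3.005×10¹² m²; emitting surface = 4πr² = 1.202×10¹³ m² (ratio 4).
(1−a)S·A_cross = εσ·A_surf·T⁴  ⇒  T⁴ = (1−a)S/(4σ).
T⁴ = 0.710·4840/(4·5.67×10⁻⁸) = 1.515×10¹⁰ K⁴.
T = (1.515×10¹⁰)^(1/4).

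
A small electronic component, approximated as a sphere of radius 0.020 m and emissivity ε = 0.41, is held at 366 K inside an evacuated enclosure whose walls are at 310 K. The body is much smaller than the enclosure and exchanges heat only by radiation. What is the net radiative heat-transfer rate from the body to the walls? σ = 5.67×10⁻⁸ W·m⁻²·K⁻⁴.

For a small grey body in a large enclosure: P_net = εσA(T_body⁴ − T_wall⁴).
A = 4πr² = 0.005027 m²; T_body⁴ − T_wall⁴ = 1.794×10¹⁰ − 9.235×10⁹ = 8.709×10⁹ K⁴.
|P_net| = 0.41·5.67×10⁻⁸·0.005027·8.709×10⁹.

P_net ≈ 1.02 W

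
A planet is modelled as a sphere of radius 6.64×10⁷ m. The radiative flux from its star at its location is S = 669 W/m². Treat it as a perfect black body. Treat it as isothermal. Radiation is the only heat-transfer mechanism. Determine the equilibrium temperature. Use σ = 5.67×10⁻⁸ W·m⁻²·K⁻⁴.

At equilibrium, absorbed power = emitted power.
Absorbing cross-section = πr² = 1.385×10¹⁶ m²; emitting surface = 4πr² = 5.540×10¹⁶ m² (ratio 4).
S·A_cross = εσ·A_surf·T⁴  ⇒  T⁴ = S/(4σ).
T⁴ = 1.00·669/(4·5.67×10⁻⁸) = 2.950×10⁹ K⁴.
T = (2.950×10⁹)^(1/4).

T ≈ 233 K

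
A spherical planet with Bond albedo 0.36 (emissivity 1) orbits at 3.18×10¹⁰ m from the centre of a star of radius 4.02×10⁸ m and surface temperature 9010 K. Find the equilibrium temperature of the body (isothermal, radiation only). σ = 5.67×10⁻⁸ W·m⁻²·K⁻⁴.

The star's surface emits σT_*⁴; at distance d the flux is S = σT_*⁴(R_*/d)².
S = 5.67×10⁻⁸·(9010)⁴·(4.02×10⁸/3.18×10¹⁰)² = 59710 W/m².
For an isothermal sphere T⁴ = (1−a)S/(4σ) = 1.685×10¹¹ K⁴.

T ≈ 641 K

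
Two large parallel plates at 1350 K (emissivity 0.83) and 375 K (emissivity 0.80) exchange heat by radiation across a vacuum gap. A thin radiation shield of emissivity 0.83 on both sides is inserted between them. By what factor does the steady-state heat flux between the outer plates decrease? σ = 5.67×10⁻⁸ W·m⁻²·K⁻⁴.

Without shield: q₀ = σΔ(T⁴)/(1/ε₁+1/ε₂−1) with denominator 1.455.
With shield the two gaps are in series; the resistances add: (1/ε₁+1/ε_s−1)+(1/ε_s+1/ε₂−1) = 1.410+1.455 = 2.864.
Heat-flux ratio q₀/q = 2.864/1.455.

factor ≈ 1.97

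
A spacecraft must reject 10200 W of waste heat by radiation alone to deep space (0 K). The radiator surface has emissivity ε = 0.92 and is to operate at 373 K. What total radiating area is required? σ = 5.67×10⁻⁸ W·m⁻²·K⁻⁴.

A ≈ 10.1 m²

P = εσA T⁴ ⇒ A = P/(εσT⁴).
T⁴ = 1.936×10¹⁰ K⁴.
A = 10200/(0.92 × 5.67×10⁻⁸ × 1.936×10¹⁰).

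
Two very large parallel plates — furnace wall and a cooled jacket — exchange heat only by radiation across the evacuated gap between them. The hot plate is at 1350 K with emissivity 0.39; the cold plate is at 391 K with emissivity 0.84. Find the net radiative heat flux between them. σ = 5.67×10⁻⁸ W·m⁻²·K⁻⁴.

For two infinite grey parallel plates, q = σ(T₁⁴ − T₂⁴)/(1/ε₁ + 1/ε₂ − 1).
T₁⁴ − T₂⁴ = 3.322×10¹² − 2.337×10¹⁰ = 3.298×10¹² K⁴.
1/ε₁ + 1/ε₂ − 1 = 2.564 + 1.190 − 1 = 2.755.
q = 5.67×10⁻⁸ × 3.298×10¹² / 2.755.

q ≈ 67900 W/m²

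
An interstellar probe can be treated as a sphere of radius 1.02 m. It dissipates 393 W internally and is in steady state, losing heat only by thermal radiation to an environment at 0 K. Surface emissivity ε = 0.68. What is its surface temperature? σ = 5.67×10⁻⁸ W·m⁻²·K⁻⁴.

T ≈ 167 K

Steady state: internal power = radiated power, P = εσA T⁴.
Radiating area A = 4πr² = 13.07 m².
T⁴ = P/(εσA) = 393/(0.68·5.67×10⁻⁸·13.07) = 7.796×10⁸ K⁴.
T = (7.796×10⁸)^(1/4).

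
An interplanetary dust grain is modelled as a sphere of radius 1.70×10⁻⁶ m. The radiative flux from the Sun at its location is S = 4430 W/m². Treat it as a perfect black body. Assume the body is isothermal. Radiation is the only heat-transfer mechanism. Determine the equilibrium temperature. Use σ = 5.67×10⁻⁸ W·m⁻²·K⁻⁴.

At equilibrium, absorbed power = emitted power.
Absorbing cross-section = πr² = 9.079×10⁻¹² m²; emitting surface = 4πr² = 3.632×10⁻¹¹ m² (ratio 4).
S·A_cross = εσ·A_surf·T⁴  ⇒  T⁴ = S/(4σ).
T⁴ = 1.00·4430/(4·5.67×10⁻⁸) = 1.953×10¹⁰ K⁴.
T = (1.953×10¹⁰)^(1/4).

T ≈ 374 K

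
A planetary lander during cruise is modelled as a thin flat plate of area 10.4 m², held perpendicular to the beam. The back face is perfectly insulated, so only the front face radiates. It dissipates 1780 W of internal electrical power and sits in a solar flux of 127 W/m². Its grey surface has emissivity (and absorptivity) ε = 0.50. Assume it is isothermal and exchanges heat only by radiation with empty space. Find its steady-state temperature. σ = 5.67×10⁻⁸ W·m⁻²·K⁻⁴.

At steady state, absorbed solar power + internal power = radiated power.
Absorbed: α·S·A_cross = 0.50·127·10.40 = 660.4 W (cross-section A).
Total input = 660.4 + 1780 = 2440 W.
Radiated: εσ·A_surf·T⁴ with A_surf = A = 10.40 m².
T⁴ = 2440/(0.50·5.67×10⁻⁸·10.40) = 8.277×10⁹ K⁴.

T ≈ 302 K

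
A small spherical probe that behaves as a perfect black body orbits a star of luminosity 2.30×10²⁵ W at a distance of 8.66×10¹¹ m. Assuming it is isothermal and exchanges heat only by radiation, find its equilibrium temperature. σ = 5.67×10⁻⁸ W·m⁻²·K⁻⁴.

T ≈ 57.3 K

First find the stellar flux at distance d: S = L/(4πd²) = 2.30×10²⁵/(4π·(8.66×10¹¹)²) = 2.441 W/m².
For an isothermal sphere, absorbed (1−a)S·πr² = emitted σ·4πr²·T⁴, so T⁴ = (1−a)S/(4σ).
T⁴ = 1.00·2.441/(4·5.67×10⁻⁸) = 1.076×10⁷ K⁴.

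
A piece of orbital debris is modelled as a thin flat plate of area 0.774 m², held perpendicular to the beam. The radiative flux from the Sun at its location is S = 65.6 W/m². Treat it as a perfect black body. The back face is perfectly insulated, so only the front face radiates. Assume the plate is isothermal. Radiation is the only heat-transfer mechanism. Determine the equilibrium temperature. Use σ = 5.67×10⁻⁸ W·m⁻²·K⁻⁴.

At equilibrium, absorbed power = emitted power.
Absorbing cross-section = A = 0.7740 m²; emitting surface = A = 0.7740 m² (ratio 1).
S·A_cross = εσ·A_surf·T⁴  ⇒  T⁴ = S/(1σ).
T⁴ = 1.00·65.6/(1·5.67×10⁻⁸) = 1.157×10⁹ K⁴.
T = (1.157×10⁹)^(1/4).

T ≈ 184 K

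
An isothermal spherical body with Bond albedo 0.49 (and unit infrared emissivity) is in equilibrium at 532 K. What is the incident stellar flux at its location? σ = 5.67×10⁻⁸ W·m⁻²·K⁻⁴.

(1−a)S·πr² = σ·4πr²·T⁴ ⇒ S = 4σT⁴/(1−a).
S = 4·5.67×10⁻⁸·8.010×10¹⁰/0.510.

S ≈ 35600 W/m²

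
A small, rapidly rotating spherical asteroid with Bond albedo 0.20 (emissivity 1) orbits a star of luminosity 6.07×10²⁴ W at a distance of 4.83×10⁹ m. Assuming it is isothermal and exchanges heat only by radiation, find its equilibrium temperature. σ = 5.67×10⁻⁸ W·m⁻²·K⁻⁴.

First find the stellar flux at distance d: S = L/(4πd²) = 6.07×10²⁴/(4π·(4.83×10⁹)²) = 20710 W/m².
For an isothermal sphere, absorbed (1−a)S·πr² = emitted σ·4πr²·T⁴, so T⁴ = (1−a)S/(4σ).
T⁴ = 0.800·20710/(4·5.67×10⁻⁸) = 7.304×10¹⁰ K⁴.

T ≈ 520 K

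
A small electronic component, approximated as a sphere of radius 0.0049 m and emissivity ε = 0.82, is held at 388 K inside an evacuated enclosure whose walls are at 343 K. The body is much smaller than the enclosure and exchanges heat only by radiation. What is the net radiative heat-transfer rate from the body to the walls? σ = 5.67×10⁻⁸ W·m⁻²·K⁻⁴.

P_net ≈ 0.124 W

For a small grey body in a large enclosure: P_net = εσA(T_body⁴ − T_wall⁴).
A = 4πr² = 3.017×10⁻⁴ m²; T_body⁴ − T_wall⁴ = 2.266×10¹⁰ − 1.384×10¹⁰ = 8.822×10⁹ K⁴.
|P_net| = 0.82·5.67×10⁻⁸·3.017×10⁻⁴·8.822×10⁹.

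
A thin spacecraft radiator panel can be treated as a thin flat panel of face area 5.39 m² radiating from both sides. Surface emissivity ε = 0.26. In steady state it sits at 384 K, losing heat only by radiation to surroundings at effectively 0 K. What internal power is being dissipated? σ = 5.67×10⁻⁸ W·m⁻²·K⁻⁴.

P ≈ 3460 W

Steady state: P = εσA T⁴.
A = 2·5.39 = 10.78 m²; T⁴ = (384)⁴ = 2.174×10¹⁰ K⁴.
P = 0.26 × 5.67×10⁻⁸ × 10.78 × 2.174×10¹⁰.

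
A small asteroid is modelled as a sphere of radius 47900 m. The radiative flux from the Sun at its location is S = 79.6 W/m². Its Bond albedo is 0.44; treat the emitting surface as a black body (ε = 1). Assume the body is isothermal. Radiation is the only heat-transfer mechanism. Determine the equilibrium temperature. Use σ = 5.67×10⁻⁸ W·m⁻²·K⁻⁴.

At equilibrium, absorbed power = emitted power.
Absorbing cross-section = πr² = 7.208×10⁹ m²; emitting surface = 4πr² = 2.883×10¹⁰ m² (ratio 4).
(1−a)S·A_cross = εσ·A_surf·T⁴  ⇒  T⁴ = (1−a)S/(4σ).
T⁴ = 0.560·79.6/(4·5.67×10⁻⁸) = 1.965×10⁸ K⁴.
T = (1.965×10⁸)^(1/4).

T ≈ 118 K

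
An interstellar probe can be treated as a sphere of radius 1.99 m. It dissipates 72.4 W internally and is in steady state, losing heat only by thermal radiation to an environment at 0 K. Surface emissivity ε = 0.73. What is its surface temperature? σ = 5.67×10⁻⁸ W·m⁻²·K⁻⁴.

Steady state: internal power = radiated power, P = εσA T⁴.
Radiating area A = 4πr² = 49.76 m².
T⁴ = P/(εσA) = 72.4/(0.73·5.67×10⁻⁸·49.76) = 3.515×10⁷ K⁴.
T = (3.515×10⁷)^(1/4).

T ≈ 77.0 K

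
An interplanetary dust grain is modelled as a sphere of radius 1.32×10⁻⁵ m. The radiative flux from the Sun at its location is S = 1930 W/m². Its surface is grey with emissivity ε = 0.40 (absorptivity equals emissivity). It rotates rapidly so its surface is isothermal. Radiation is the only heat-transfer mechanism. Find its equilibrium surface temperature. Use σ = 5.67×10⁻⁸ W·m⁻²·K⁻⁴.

T ≈ 304 K

At equilibrium, absorbed power = emitted power.
Absorbing cross-section = πr² = 5.474×10⁻¹⁰ m²; emitting surface = 4πr² = 2.190×10⁻⁹ m² (ratio 4).
εS·A_cross = εσ·A_surf·T⁴  ⇒  T⁴ = S/(4σ)   (ε cancels).
T⁴ = 1930/(4·5.67×10⁻⁸) = 8.510×10⁹ K⁴.
T = (8.510×10⁹)^(1/4).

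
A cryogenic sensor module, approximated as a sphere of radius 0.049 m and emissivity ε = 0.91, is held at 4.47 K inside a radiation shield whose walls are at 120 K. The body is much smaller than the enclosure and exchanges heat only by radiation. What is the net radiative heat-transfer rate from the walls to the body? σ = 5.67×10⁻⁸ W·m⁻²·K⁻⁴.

For a small grey body in a large enclosure: P_net = εσA(T_body⁴ − T_wall⁴).
A = 4πr² = 0.03017 m²; T_body⁴ − T_wall⁴ = 399.2 − 2.074×10⁸ = -2.074×10⁸ K⁴.
|P_net| = 0.91·5.67×10⁻⁸·0.03017·2.074×10⁸.

P_net ≈ 0.323 W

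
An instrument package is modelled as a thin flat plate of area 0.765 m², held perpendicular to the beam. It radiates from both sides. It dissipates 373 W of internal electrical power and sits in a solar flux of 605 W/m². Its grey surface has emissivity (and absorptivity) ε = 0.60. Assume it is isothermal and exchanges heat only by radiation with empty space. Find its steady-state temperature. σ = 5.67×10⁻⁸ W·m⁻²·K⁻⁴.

T ≈ 334 K

At steady state, absorbed solar power + internal power = radiated power.
Absorbed: α·S·A_cross = 0.60·605·0.7650 = 277.7 W (cross-section A).
Total input = 277.7 + 373 = 650.7 W.
Radiated: εσ·A_surf·T⁴ with A_surf = 2A = 1.530 m².
T⁴ = 650.7/(0.60·5.67×10⁻⁸·1.530) = 1.250×10¹⁰ K⁴.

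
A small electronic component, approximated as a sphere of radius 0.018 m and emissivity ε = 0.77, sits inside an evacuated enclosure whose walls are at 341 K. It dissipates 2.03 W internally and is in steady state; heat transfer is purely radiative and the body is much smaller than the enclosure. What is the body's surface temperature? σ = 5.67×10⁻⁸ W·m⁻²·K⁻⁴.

T ≈ 397 K

For a small grey body in a large enclosure, net radiated power = εσA(T⁴ − T_w⁴).
Steady state: P = εσA(T⁴ − T_w⁴) with A = 4πr² = 0.004072 m².
T⁴ = P/(εσA) + T_w⁴ = 2.03/(0.77·5.67×10⁻⁸·0.004072) + (341)⁴
    = 1.142×10¹⁰ + 1.352×10¹⁰ = 2.494×10¹⁰ K⁴.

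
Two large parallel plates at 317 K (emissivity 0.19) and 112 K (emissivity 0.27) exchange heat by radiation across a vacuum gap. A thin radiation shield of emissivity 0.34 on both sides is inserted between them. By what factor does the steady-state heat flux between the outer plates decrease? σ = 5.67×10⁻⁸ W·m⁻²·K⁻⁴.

factor ≈ 1.61

Without shield: q₀ = σΔ(T⁴)/(1/ε₁+1/ε₂−1) with denominator 7.967.
With shield the two gaps are in series; the resistances add: (1/ε₁+1/ε_s−1)+(1/ε_s+1/ε₂−1) = 7.204+5.645 = 12.85.
Heat-flux ratio q₀/q = 12.85/7.967.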